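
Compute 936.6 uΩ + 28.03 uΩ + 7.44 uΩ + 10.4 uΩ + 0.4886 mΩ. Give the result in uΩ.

In uΩ:
  936.6 uΩ → 936.6
  28.03 uΩ → 28.03
  7.44 uΩ → 7.44
  10.4 uΩ → 10.4
  0.4886 mΩ = 0.4886 × 10^3 uΩ = 488.6
Sum: 936.6 + 28.03 + 7.44 + 10.4 + 488.6 = 1471.07

1471.07 uΩ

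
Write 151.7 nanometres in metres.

nano = 10^-9, (no prefix) = 10^0; factor is 10^-9.
151.7 × 10^-9 = 0.0000001517

0.0000001517 metres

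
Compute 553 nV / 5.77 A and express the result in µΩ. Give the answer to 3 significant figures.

(553 × 10^-9) / (5.77) = 95.841 × 10^-9 Ω

0.0958 µΩ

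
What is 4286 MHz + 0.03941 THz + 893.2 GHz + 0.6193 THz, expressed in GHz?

1556.196 GHz

In GHz:
  4286 MHz = 4286e-3 GHz = 4.286
  0.03941 THz = 0.03941e3 GHz = 39.41
  893.2 GHz → 893.2
  0.6193 THz = 0.6193e3 GHz = 619.3
Sum: 4.286 + 39.41 + 893.2 + 619.3 = 1556.196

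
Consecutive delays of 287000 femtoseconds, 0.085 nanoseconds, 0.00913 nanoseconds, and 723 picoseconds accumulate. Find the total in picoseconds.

1104.13 picoseconds

In picoseconds:
  287000 femtoseconds = 287000 × 10^-3 picoseconds = 287
  0.085 nanoseconds = 0.085 × 10^3 picoseconds = 85
  0.00913 nanoseconds = 0.00913 × 10^3 picoseconds = 9.13
  723 picoseconds → 723
Sum: 287 + 85 + 9.13 + 723 = 1104.13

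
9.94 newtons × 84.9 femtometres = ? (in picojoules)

0.843906 picojoules

9.94 × 84.9 × 10⁻¹⁵ = 843.906 × 10⁻¹⁵ J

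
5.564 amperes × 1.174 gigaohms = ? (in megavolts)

5.564 × 1.174 × 10⁹ = 6.532136 × 10⁹ V

6532.136 megavolts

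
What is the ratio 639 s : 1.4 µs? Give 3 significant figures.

(639) / (1.4e-6) = 456.4e6

456000000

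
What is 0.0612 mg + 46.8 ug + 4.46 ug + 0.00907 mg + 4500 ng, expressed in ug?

In ug:
  0.0612 mg = 0.0612 × 10³ ug = 61.2
  46.8 ug → 46.8
  4.46 ug → 4.46
  0.00907 mg = 0.00907 × 10³ ug = 9.07
  4500 ng = 4500 × 10⁻³ ug = 4.5
Sum: 61.2 + 46.8 + 4.46 + 9.07 + 4.5 = 126.03

126.03 ug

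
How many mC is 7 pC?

0.000000007 mC

pico = 10⁻¹², milli = 10⁻³; factor is 10⁻⁹.
7 × 10⁻⁹ = 0.000000007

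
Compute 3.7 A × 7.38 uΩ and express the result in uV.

27.306 uV

3.7 × 7.38 × 10^-6 = 27.306 × 10^-6 V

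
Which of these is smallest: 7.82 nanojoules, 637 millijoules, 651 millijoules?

7.82 nanojoules = 0.00000000782 joules
637 millijoules = 0.637 joules
651 millijoules = 0.651 joules

7.82 nanojoules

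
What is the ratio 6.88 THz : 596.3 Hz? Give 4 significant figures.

11540000000

(6.88e12) / (596.3) = 0.011538e12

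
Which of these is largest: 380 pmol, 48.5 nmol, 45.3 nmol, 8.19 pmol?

380 pmol = 0.00000000038 mol
48.5 nmol = 0.0000000485 mol
45.3 nmol = 0.0000000453 mol
8.19 pmol = 0.00000000000819 mol

48.5 nmol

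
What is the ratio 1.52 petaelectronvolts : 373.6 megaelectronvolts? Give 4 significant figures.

4069000

(1.52 × 10^15) / (373.6 × 10^6) = 0.0040685 × 10^9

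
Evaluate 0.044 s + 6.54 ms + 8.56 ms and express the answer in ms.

In ms:
  0.044 s = 0.044e3 ms = 44
  6.54 ms → 6.54
  8.56 ms → 8.56
Sum: 44 + 6.54 + 8.56 = 59.1

59.1 ms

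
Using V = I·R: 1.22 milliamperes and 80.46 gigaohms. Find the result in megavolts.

98.1612 megavolts

1.22 × 10^-3 × 80.46 × 10^9 = 98.1612 × 10^6 V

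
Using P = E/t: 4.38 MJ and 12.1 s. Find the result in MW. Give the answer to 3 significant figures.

0.362 MW

(4.38e6) / (12.1) = 0.36198e6 W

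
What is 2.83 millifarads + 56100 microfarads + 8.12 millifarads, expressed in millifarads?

67.05 millifarads

In millifarads:
  2.83 millifarads → 2.83
  56100 microfarads = 56100e-3 millifarads = 56.1
  8.12 millifarads → 8.12
Sum: 2.83 + 56.1 + 8.12 = 67.05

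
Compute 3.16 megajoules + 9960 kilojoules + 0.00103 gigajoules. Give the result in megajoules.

14.15 megajoules

In megajoules:
  3.16 megajoules → 3.16
  9960 kilojoules = 9960e-3 megajoules = 9.96
  0.00103 gigajoules = 0.00103e3 megajoules = 1.03
Sum: 3.16 + 9.96 + 1.03 = 14.15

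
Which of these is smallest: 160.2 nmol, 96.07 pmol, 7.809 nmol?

160.2 nmol = 0.0000001602 mol
96.07 pmol = 0.00000000009607 mol
7.809 nmol = 0.000000007809 mol

96.07 pmol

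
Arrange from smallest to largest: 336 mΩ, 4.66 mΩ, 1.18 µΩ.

1.18 µΩ < 4.66 mΩ < 336 mΩ

336 mΩ = 0.336 Ω
4.66 mΩ = 0.00466 Ω
1.18 µΩ = 0.00000118 Ω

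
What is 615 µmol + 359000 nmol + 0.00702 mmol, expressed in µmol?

In µmol:
  615 µmol → 615
  359000 nmol = 359000 × 10⁻³ µmol = 359
  0.00702 mmol = 0.00702 × 10³ µmol = 7.02
Sum: 615 + 359 + 7.02 = 981.02

981.02 µmol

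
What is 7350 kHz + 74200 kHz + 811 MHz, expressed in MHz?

In MHz:
  7350 kHz = 7350 × 10⁻³ MHz = 7.35
  74200 kHz = 74200 × 10⁻³ MHz = 74.2
  811 MHz → 811
Sum: 7.35 + 74.2 + 811 = 892.55

892.55 MHz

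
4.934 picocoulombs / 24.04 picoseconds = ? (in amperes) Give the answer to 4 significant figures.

0.2052 amperes

(4.934 × 10^-12) / (24.04 × 10^-12) = 0.205241 A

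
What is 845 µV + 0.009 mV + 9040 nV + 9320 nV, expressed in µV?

872.36 µV

In µV:
  845 µV → 845
  0.009 mV = 0.009 × 10^3 µV = 9
  9040 nV = 9040 × 10^-3 µV = 9.04
  9320 nV = 9320 × 10^-3 µV = 9.32
Sum: 845 + 9 + 9.04 + 9.32 = 872.36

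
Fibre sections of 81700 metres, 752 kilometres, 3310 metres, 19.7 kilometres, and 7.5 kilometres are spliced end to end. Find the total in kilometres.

864.21 kilometres

In kilometres:
  81700 metres = 81700e-3 kilometres = 81.7
  752 kilometres → 752
  3310 metres = 3310e-3 kilometres = 3.31
  19.7 kilometres → 19.7
  7.5 kilometres → 7.5
Sum: 81.7 + 752 + 3.31 + 19.7 + 7.5 = 864.21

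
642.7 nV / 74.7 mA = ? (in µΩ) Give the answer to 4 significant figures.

8.604 µΩ

(642.7 × 10^-9) / (74.7 × 10^-3) = 8.60375 × 10^-6 Ω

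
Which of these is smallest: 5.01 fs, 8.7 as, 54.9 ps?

5.01 fs = 0.00000000000000501 s
8.7 as = 0.0000000000000000087 s
54.9 ps = 0.0000000000549 s

8.7 as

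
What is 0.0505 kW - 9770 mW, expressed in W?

40.73 W

In W:
  0.0505 kW = 0.0505 × 10³ W = 50.5
  9770 mW = 9770 × 10⁻³ W = 9.77
Difference: 50.5 - 9.77 = 40.73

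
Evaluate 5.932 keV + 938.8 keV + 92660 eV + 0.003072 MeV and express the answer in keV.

1040.464 keV

In keV:
  5.932 keV → 5.932
  938.8 keV → 938.8
  92660 eV = 92660 × 10^-3 keV = 92.66
  0.003072 MeV = 0.003072 × 10^3 keV = 3.072
Sum: 5.932 + 938.8 + 92.66 + 3.072 = 1040.464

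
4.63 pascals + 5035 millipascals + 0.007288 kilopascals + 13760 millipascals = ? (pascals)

30.713 pascals

In pascals:
  4.63 pascals → 4.63
  5035 millipascals = 5035 × 10⁻³ pascals = 5.035
  0.007288 kilopascals = 0.007288 × 10³ pascals = 7.288
  13760 millipascals = 13760 × 10⁻³ pascals = 13.76
Sum: 4.63 + 5.035 + 7.288 + 13.76 = 30.713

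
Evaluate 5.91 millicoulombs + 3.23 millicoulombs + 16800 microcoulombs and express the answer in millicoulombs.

25.94 millicoulombs

In millicoulombs:
  5.91 millicoulombs → 5.91
  3.23 millicoulombs → 3.23
  16800 microcoulombs = 16800 × 10⁻³ millicoulombs = 16.8
Sum: 5.91 + 3.23 + 16.8 = 25.94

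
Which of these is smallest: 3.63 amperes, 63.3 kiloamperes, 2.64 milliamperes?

2.64 milliamperes

3.63 amperes = 3.63 amperes
63.3 kiloamperes = 63300 amperes
2.64 milliamperes = 0.00264 amperes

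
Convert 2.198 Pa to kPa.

0.002198 kPa

(no prefix) = 10⁰, kilo = 10³; factor is 10⁻³.
2.198 × 10⁻³ = 0.002198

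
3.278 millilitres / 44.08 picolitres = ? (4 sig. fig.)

(3.278e-3) / (44.08e-12) = 0.074365e9

74360000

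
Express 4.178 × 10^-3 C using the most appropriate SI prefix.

4.178 mC

= 4.178 × 10^-3 C; 10^-3 is milli.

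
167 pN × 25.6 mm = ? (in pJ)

4.2752 pJ

167e-12 × 25.6e-3 = 4275.2e-15 J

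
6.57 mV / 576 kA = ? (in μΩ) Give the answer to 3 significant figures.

0.0114 μΩ

(6.57e-3) / (576e3) = 0.011406e-6 Ω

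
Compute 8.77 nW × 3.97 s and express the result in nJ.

8.77e-9 × 3.97 = 34.8169e-9 J

34.8169 nJ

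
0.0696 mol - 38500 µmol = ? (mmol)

31.1 mmol

In mmol:
  0.0696 mol = 0.0696 × 10³ mmol = 69.6
  38500 µmol = 38500 × 10⁻³ mmol = 38.5
Difference: 69.6 - 38.5 = 31.1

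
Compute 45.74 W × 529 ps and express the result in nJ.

45.74 × 529e-12 = 24196.46e-12 J

24.19646 nJ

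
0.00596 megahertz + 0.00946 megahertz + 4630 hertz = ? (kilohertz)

In kilohertz:
  0.00596 megahertz = 0.00596 × 10³ kilohertz = 5.96
  0.00946 megahertz = 0.00946 × 10³ kilohertz = 9.46
  4630 hertz = 4630 × 10⁻³ kilohertz = 4.63
Sum: 5.96 + 9.46 + 4.63 = 20.05

20.05 kilohertz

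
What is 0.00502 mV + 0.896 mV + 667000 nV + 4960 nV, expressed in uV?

In uV:
  0.00502 mV = 0.00502 × 10³ uV = 5.02
  0.896 mV = 0.896 × 10³ uV = 896
  667000 nV = 667000 × 10⁻³ uV = 667
  4960 nV = 4960 × 10⁻³ uV = 4.96
Sum: 5.02 + 896 + 667 + 4.96 = 1572.98

1572.98 uV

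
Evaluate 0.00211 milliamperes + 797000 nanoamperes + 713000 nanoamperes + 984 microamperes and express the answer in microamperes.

2496.11 microamperes

In microamperes:
  0.00211 milliamperes = 0.00211e3 microamperes = 2.11
  797000 nanoamperes = 797000e-3 microamperes = 797
  713000 nanoamperes = 713000e-3 microamperes = 713
  984 microamperes → 984
Sum: 2.11 + 797 + 713 + 984 = 2496.11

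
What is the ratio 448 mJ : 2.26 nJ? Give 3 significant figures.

(448 × 10^-3) / (2.26 × 10^-9) = 198.2 × 10^6

198000000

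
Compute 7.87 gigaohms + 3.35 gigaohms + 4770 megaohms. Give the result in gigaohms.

In gigaohms:
  7.87 gigaohms → 7.87
  3.35 gigaohms → 3.35
  4770 megaohms = 4770 × 10^-3 gigaohms = 4.77
Sum: 7.87 + 3.35 + 4.77 = 15.99

15.99 gigaohms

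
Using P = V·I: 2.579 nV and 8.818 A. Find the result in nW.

22.741622 nW

2.579 × 10^-9 × 8.818 = 22.741622 × 10^-9 W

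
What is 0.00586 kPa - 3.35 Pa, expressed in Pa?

In Pa:
  0.00586 kPa = 0.00586 × 10³ Pa = 5.86
  3.35 Pa → 3.35
Difference: 5.86 - 3.35 = 2.51

2.51 Pa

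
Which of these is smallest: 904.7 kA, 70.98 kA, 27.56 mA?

27.56 mA

904.7 kA = 904700 A
70.98 kA = 70980 A
27.56 mA = 0.02756 A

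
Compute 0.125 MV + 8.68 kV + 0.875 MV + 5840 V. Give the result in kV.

1014.52 kV

In kV:
  0.125 MV = 0.125 × 10³ kV = 125
  8.68 kV → 8.68
  0.875 MV = 0.875 × 10³ kV = 875
  5840 V = 5840 × 10⁻³ kV = 5.84
Sum: 125 + 8.68 + 875 + 5.84 = 1014.52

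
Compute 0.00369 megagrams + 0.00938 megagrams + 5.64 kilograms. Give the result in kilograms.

In kilograms:
  0.00369 megagrams = 0.00369e3 kilograms = 3.69
  0.00938 megagrams = 0.00938e3 kilograms = 9.38
  5.64 kilograms → 5.64
Sum: 3.69 + 9.38 + 5.64 = 18.71

18.71 kilograms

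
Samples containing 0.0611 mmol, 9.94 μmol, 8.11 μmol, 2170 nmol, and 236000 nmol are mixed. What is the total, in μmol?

In μmol:
  0.0611 mmol = 0.0611 × 10^3 μmol = 61.1
  9.94 μmol → 9.94
  8.11 μmol → 8.11
  2170 nmol = 2170 × 10^-3 μmol = 2.17
  236000 nmol = 236000 × 10^-3 μmol = 236
Sum: 61.1 + 9.94 + 8.11 + 2.17 + 236 = 317.32

317.32 μmol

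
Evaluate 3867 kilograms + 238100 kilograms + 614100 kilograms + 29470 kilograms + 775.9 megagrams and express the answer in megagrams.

In megagrams:
  3867 kilograms = 3867 × 10^-3 megagrams = 3.867
  238100 kilograms = 238100 × 10^-3 megagrams = 238.1
  614100 kilograms = 614100 × 10^-3 megagrams = 614.1
  29470 kilograms = 29470 × 10^-3 megagrams = 29.47
  775.9 megagrams → 775.9
Sum: 3.867 + 238.1 + 614.1 + 29.47 + 775.9 = 1661.437

1661.437 megagrams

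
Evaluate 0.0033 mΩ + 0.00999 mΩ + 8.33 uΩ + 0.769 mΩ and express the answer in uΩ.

In uΩ:
  0.0033 mΩ = 0.0033e3 uΩ = 3.3
  0.00999 mΩ = 0.00999e3 uΩ = 9.99
  8.33 uΩ → 8.33
  0.769 mΩ = 0.769e3 uΩ = 769
Sum: 3.3 + 9.99 + 8.33 + 769 = 790.62

790.62 uΩ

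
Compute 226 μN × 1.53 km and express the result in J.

0.34578 J

226 × 10^-6 × 1.53 × 10^3 = 345.78 × 10^-3 J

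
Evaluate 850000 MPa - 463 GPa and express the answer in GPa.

In GPa:
  850000 MPa = 850000 × 10^-3 GPa = 850
  463 GPa → 463
Difference: 850 - 463 = 387

387 GPa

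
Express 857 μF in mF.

micro = 10⁻⁶, milli = 10⁻³; factor is 10⁻³.
857 × 10⁻³ = 0.857

0.857 mF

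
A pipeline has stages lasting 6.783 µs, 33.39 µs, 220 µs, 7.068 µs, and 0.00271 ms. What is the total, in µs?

In µs:
  6.783 µs → 6.783
  33.39 µs → 33.39
  220 µs → 220
  7.068 µs → 7.068
  0.00271 ms = 0.00271e3 µs = 2.71
Sum: 6.783 + 33.39 + 220 + 7.068 + 2.71 = 269.951

269.951 µs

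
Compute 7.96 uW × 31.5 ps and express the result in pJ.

7.96 × 10⁻⁶ × 31.5 × 10⁻¹² = 250.74 × 10⁻¹⁸ J

0.00025074 pJ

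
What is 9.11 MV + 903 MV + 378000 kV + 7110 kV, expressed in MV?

1297.22 MV

In MV:
  9.11 MV → 9.11
  903 MV → 903
  378000 kV = 378000e-3 MV = 378
  7110 kV = 7110e-3 MV = 7.11
Sum: 9.11 + 903 + 378 + 7.11 = 1297.22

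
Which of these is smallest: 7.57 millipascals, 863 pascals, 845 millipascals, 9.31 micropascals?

9.31 micropascals

7.57 millipascals = 0.00757 pascals
863 pascals = 863 pascals
845 millipascals = 0.845 pascals
9.31 micropascals = 0.00000931 pascals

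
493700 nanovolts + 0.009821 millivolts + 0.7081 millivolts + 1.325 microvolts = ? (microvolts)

In microvolts:
  493700 nanovolts = 493700 × 10^-3 microvolts = 493.7
  0.009821 millivolts = 0.009821 × 10^3 microvolts = 9.821
  0.7081 millivolts = 0.7081 × 10^3 microvolts = 708.1
  1.325 microvolts → 1.325
Sum: 493.7 + 9.821 + 708.1 + 1.325 = 1212.946

1212.946 microvolts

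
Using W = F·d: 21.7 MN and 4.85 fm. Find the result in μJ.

0.105245 μJ

21.7e6 × 4.85e-15 = 105.245e-9 J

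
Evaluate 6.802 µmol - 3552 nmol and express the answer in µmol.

In µmol:
  6.802 µmol → 6.802
  3552 nmol = 3552e-3 µmol = 3.552
Difference: 6.802 - 3.552 = 3.25

3.25 µmol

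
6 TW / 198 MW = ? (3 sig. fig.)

30300

(6 × 10¹²) / (198 × 10⁶) = 0.0303 × 10⁶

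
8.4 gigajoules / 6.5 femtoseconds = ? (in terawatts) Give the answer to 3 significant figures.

(8.4e9) / (6.5e-15) = 1.2923e24 W

1290000000000 terawatts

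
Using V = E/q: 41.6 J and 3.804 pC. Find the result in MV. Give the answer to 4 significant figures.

(41.6) / (3.804e-12) = 10.9359e12 V

10940000 MV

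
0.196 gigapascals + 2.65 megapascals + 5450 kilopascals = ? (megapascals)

In megapascals:
  0.196 gigapascals = 0.196 × 10^3 megapascals = 196
  2.65 megapascals → 2.65
  5450 kilopascals = 5450 × 10^-3 megapascals = 5.45
Sum: 196 + 2.65 + 5.45 = 204.1

204.1 megapascals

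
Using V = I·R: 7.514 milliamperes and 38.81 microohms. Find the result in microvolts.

0.29161834 microvolts

7.514 × 10^-3 × 38.81 × 10^-6 = 291.61834 × 10^-9 V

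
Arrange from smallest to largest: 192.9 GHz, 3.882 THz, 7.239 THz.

192.9 GHz < 3.882 THz < 7.239 THz

192.9 GHz = 192900000000 Hz
3.882 THz = 3882000000000 Hz
7.239 THz = 7239000000000 Hz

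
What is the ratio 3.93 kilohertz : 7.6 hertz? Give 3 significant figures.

517

(3.93 × 10³) / (7.6) = 0.5171 × 10³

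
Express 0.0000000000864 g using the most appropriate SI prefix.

= 86.4 × 10⁻¹² g; 10⁻¹² is pico.

86.4 pg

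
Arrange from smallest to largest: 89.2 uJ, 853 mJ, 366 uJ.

89.2 uJ < 366 uJ < 853 mJ

89.2 uJ = 0.0000892 J
853 mJ = 0.853 J
366 uJ = 0.000366 J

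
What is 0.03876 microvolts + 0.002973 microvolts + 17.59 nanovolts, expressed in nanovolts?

59.323 nanovolts

In nanovolts:
  0.03876 microvolts = 0.03876e3 nanovolts = 38.76
  0.002973 microvolts = 0.002973e3 nanovolts = 2.973
  17.59 nanovolts → 17.59
Sum: 38.76 + 2.973 + 17.59 = 59.323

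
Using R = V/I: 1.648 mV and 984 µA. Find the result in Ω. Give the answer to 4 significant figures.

1.675 Ω

(1.648e-3) / (984e-6) = 0.0016748e3 Ω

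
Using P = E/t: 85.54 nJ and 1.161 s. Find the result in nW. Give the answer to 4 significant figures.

73.68 nW

(85.54e-9) / (1.161) = 73.6779e-9 W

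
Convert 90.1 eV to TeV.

0.0000000000901 TeV

(no prefix) = 10⁰, tera = 10¹²; factor is 10⁻¹².
90.1 × 10⁻¹² = 0.0000000000901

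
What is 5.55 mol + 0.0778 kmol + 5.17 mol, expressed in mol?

In mol:
  5.55 mol → 5.55
  0.0778 kmol = 0.0778 × 10^3 mol = 77.8
  5.17 mol → 5.17
Sum: 5.55 + 77.8 + 5.17 = 88.52

88.52 mol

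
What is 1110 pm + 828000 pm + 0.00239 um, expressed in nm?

In nm:
  1110 pm = 1110 × 10⁻³ nm = 1.11
  828000 pm = 828000 × 10⁻³ nm = 828
  0.00239 um = 0.00239 × 10³ nm = 2.39
Sum: 1.11 + 828 + 2.39 = 831.5

831.5 nm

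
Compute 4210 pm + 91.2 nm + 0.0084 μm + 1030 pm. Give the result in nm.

104.84 nm

In nm:
  4210 pm = 4210 × 10⁻³ nm = 4.21
  91.2 nm → 91.2
  0.0084 μm = 0.0084 × 10³ nm = 8.4
  1030 pm = 1030 × 10⁻³ nm = 1.03
Sum: 4.21 + 91.2 + 8.4 + 1.03 = 104.84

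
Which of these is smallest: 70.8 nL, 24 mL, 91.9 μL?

70.8 nL = 0.0000000708 L
24 mL = 0.024 L
91.9 μL = 0.0000919 L

70.8 nL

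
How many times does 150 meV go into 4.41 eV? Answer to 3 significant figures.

(4.41) / (150e-3) = 0.0294e3

29.4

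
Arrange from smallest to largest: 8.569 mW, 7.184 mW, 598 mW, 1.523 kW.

8.569 mW = 0.008569 W
7.184 mW = 0.007184 W
598 mW = 0.598 W
1.523 kW = 1523 W

7.184 mW < 8.569 mW < 598 mW < 1.523 kW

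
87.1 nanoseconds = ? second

0.0000000871 seconds

nano = 10^-9, (no prefix) = 10^0; factor is 10^-9.
87.1 × 10^-9 = 0.0000000871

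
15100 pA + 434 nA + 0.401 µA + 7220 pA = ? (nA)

In nA:
  15100 pA = 15100 × 10⁻³ nA = 15.1
  434 nA → 434
  0.401 µA = 0.401 × 10³ nA = 401
  7220 pA = 7220 × 10⁻³ nA = 7.22
Sum: 15.1 + 434 + 401 + 7.22 = 857.32

857.32 nA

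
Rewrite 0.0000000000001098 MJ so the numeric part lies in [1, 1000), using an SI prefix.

= 109.8e-9 J; 1e-9 is nano.

109.8 nJ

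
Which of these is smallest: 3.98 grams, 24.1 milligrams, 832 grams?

3.98 grams = 3.98 grams
24.1 milligrams = 0.0241 grams
832 grams = 832 grams

24.1 milligrams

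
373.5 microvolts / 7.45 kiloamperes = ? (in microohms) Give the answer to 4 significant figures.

(373.5e-6) / (7.45e3) = 50.1342e-9 Ω

0.05013 microohms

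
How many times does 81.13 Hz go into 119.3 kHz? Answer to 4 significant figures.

1470

(119.3 × 10³) / (81.13) = 1.4705 × 10³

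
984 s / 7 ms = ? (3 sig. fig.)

(984) / (7e-3) = 140.6e3

141000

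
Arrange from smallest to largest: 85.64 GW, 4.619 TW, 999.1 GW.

85.64 GW = 85640000000 W
4.619 TW = 4619000000000 W
999.1 GW = 999100000000 W

85.64 GW < 999.1 GW < 4.619 TW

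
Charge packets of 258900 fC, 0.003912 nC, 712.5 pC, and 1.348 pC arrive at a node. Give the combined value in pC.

976.66 pC

In pC:
  258900 fC = 258900 × 10⁻³ pC = 258.9
  0.003912 nC = 0.003912 × 10³ pC = 3.912
  712.5 pC → 712.5
  1.348 pC → 1.348
Sum: 258.9 + 3.912 + 712.5 + 1.348 = 976.66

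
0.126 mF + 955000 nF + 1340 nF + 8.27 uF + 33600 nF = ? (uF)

In uF:
  0.126 mF = 0.126e3 uF = 126
  955000 nF = 955000e-3 uF = 955
  1340 nF = 1340e-3 uF = 1.34
  8.27 uF → 8.27
  33600 nF = 33600e-3 uF = 33.6
Sum: 126 + 955 + 1.34 + 8.27 + 33.6 = 1124.21

1124.21 uF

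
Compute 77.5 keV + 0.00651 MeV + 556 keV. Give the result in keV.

In keV:
  77.5 keV → 77.5
  0.00651 MeV = 0.00651 × 10^3 keV = 6.51
  556 keV → 556
Sum: 77.5 + 6.51 + 556 = 640.01

640.01 keV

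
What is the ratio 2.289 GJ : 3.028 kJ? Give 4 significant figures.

(2.289 × 10^9) / (3.028 × 10^3) = 0.75594 × 10^6

755900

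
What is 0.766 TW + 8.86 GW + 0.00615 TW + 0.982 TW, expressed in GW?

1763.01 GW

In GW:
  0.766 TW = 0.766 × 10³ GW = 766
  8.86 GW → 8.86
  0.00615 TW = 0.00615 × 10³ GW = 6.15
  0.982 TW = 0.982 × 10³ GW = 982
Sum: 766 + 8.86 + 6.15 + 982 = 1763.01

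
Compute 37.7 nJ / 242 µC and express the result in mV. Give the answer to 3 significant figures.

0.156 mV

(37.7 × 10^-9) / (242 × 10^-6) = 0.15579 × 10^-3 V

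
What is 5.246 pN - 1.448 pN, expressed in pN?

In pN:
  5.246 pN → 5.246
  1.448 pN → 1.448
Difference: 5.246 - 1.448 = 3.798

3.798 pN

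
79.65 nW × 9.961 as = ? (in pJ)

0.00000000000079339365 pJ

79.65 × 10⁻⁹ × 9.961 × 10⁻¹⁸ = 793.39365 × 10⁻²⁷ J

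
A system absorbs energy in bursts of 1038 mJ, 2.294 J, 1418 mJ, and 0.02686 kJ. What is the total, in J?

31.61 J

In J:
  1038 mJ = 1038e-3 J = 1.038
  2.294 J → 2.294
  1418 mJ = 1418e-3 J = 1.418
  0.02686 kJ = 0.02686e3 J = 26.86
Sum: 1.038 + 2.294 + 1.418 + 26.86 = 31.61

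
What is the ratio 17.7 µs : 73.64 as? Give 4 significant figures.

(17.7 × 10^-6) / (73.64 × 10^-18) = 0.24036 × 10^12

240400000000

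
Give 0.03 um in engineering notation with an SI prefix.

30 nm

= 30 × 10^-9 m; 10^-9 is nano.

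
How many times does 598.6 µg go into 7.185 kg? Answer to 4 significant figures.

(7.185e3) / (598.6e-6) = 0.012003e9

12000000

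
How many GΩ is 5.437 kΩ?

kilo = 10^3, giga = 10^9; factor is 10^-6.
5.437 × 10^-6 = 0.000005437

0.000005437 GΩ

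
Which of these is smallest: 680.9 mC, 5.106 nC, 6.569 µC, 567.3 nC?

680.9 mC = 0.6809 C
5.106 nC = 0.000000005106 C
6.569 µC = 0.000006569 C
567.3 nC = 0.0000005673 C

5.106 nC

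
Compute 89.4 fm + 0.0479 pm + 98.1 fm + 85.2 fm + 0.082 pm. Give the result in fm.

402.6 fm

In fm:
  89.4 fm → 89.4
  0.0479 pm = 0.0479 × 10³ fm = 47.9
  98.1 fm → 98.1
  85.2 fm → 85.2
  0.082 pm = 0.082 × 10³ fm = 82
Sum: 89.4 + 47.9 + 98.1 + 85.2 + 82 = 402.6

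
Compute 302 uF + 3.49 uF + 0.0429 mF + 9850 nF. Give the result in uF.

358.24 uF

In uF:
  302 uF → 302
  3.49 uF → 3.49
  0.0429 mF = 0.0429 × 10³ uF = 42.9
  9850 nF = 9850 × 10⁻³ uF = 9.85
Sum: 302 + 3.49 + 42.9 + 9.85 = 358.24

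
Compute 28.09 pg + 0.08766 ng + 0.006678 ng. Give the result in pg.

122.428 pg

In pg:
  28.09 pg → 28.09
  0.08766 ng = 0.08766 × 10³ pg = 87.66
  0.006678 ng = 0.006678 × 10³ pg = 6.678
Sum: 28.09 + 87.66 + 6.678 = 122.428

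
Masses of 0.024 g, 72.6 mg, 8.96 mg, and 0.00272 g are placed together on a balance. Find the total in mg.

In mg:
  0.024 g = 0.024 × 10^3 mg = 24
  72.6 mg → 72.6
  8.96 mg → 8.96
  0.00272 g = 0.00272 × 10^3 mg = 2.72
Sum: 24 + 72.6 + 8.96 + 2.72 = 108.28

108.28 mg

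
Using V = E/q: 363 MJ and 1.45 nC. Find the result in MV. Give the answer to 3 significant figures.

(363e6) / (1.45e-9) = 250.34e15 V

250000000000 MV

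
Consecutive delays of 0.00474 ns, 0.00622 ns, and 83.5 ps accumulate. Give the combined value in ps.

In ps:
  0.00474 ns = 0.00474 × 10³ ps = 4.74
  0.00622 ns = 0.00622 × 10³ ps = 6.22
  83.5 ps → 83.5
Sum: 4.74 + 6.22 + 83.5 = 94.46

94.46 ps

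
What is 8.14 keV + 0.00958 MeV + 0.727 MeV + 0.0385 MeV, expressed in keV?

In keV:
  8.14 keV → 8.14
  0.00958 MeV = 0.00958 × 10^3 keV = 9.58
  0.727 MeV = 0.727 × 10^3 keV = 727
  0.0385 MeV = 0.0385 × 10^3 keV = 38.5
Sum: 8.14 + 9.58 + 727 + 38.5 = 783.22

783.22 keV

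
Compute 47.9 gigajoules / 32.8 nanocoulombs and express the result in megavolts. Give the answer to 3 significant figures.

1460000000000 megavolts

(47.9 × 10^9) / (32.8 × 10^-9) = 1.4604 × 10^18 V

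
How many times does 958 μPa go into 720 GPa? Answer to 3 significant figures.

752000000000000

(720e9) / (958e-6) = 0.7516e15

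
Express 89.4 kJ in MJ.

0.0894 MJ

kilo = 1e3, mega = 1e6; factor is 1e-3.
89.4 × 1e-3 = 0.0894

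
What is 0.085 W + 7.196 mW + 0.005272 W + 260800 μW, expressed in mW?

358.268 mW

In mW:
  0.085 W = 0.085 × 10³ mW = 85
  7.196 mW → 7.196
  0.005272 W = 0.005272 × 10³ mW = 5.272
  260800 μW = 260800 × 10⁻³ mW = 260.8
Sum: 85 + 7.196 + 5.272 + 260.8 = 358.268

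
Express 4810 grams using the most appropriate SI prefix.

4.81 kilograms

= 4.81e3 grams; 1e3 is kilo.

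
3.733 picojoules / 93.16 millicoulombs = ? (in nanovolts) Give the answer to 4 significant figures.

0.04007 nanovolts

(3.733e-12) / (93.16e-3) = 0.0400708e-9 V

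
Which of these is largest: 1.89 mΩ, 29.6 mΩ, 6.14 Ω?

6.14 Ω

1.89 mΩ = 0.00189 Ω
29.6 mΩ = 0.0296 Ω
6.14 Ω = 6.14 Ω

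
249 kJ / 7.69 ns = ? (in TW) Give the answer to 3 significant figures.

(249e3) / (7.69e-9) = 32.38e12 W

32.4 TW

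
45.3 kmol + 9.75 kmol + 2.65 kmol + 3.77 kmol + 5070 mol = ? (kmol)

66.54 kmol

In kmol:
  45.3 kmol → 45.3
  9.75 kmol → 9.75
  2.65 kmol → 2.65
  3.77 kmol → 3.77
  5070 mol = 5070 × 10^-3 kmol = 5.07
Sum: 45.3 + 9.75 + 2.65 + 3.77 + 5.07 = 66.54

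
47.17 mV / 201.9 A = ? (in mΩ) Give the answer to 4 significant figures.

(47.17 × 10⁻³) / (201.9) = 0.233631 × 10⁻³ Ω

0.2336 mΩ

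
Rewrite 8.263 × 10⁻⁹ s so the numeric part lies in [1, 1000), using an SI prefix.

8.263 ns

= 8.263 × 10⁻⁹ s; 10⁻⁹ is nano.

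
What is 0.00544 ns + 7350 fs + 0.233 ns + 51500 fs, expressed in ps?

297.29 ps

In ps:
  0.00544 ns = 0.00544 × 10³ ps = 5.44
  7350 fs = 7350 × 10⁻³ ps = 7.35
  0.233 ns = 0.233 × 10³ ps = 233
  51500 fs = 51500 × 10⁻³ ps = 51.5
Sum: 5.44 + 7.35 + 233 + 51.5 = 297.29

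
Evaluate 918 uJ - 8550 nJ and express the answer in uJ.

In uJ:
  918 uJ → 918
  8550 nJ = 8550e-3 uJ = 8.55
Difference: 918 - 8.55 = 909.45

909.45 uJ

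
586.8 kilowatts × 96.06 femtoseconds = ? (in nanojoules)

586.8e3 × 96.06e-15 = 56368.008e-12 J

56.368008 nanojoules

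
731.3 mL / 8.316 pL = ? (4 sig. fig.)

87940000000

(731.3e-3) / (8.316e-12) = 87.939e9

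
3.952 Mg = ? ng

3952000000000000 ng

mega = 10^6, nano = 10^-9; factor is 10^15.
3.952 × 10^15 = 3952000000000000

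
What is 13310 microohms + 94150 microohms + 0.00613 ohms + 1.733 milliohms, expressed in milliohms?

In milliohms:
  13310 microohms = 13310e-3 milliohms = 13.31
  94150 microohms = 94150e-3 milliohms = 94.15
  0.00613 ohms = 0.00613e3 milliohms = 6.13
  1.733 milliohms → 1.733
Sum: 13.31 + 94.15 + 6.13 + 1.733 = 115.323

115.323 milliohms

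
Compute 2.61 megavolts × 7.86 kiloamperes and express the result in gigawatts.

20.5146 gigawatts

2.61e6 × 7.86e3 = 20.5146e9 W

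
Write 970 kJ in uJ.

970000000000 uJ

kilo = 10^3, micro = 10^-6; factor is 10^9.
970 × 10^9 = 970000000000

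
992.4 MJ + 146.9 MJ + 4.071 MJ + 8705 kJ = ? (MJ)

1152.076 MJ

In MJ:
  992.4 MJ → 992.4
  146.9 MJ → 146.9
  4.071 MJ → 4.071
  8705 kJ = 8705 × 10⁻³ MJ = 8.705
Sum: 992.4 + 146.9 + 4.071 + 8.705 = 1152.076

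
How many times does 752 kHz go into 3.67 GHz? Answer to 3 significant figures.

(3.67 × 10⁹) / (752 × 10³) = 0.00488 × 10⁶

4880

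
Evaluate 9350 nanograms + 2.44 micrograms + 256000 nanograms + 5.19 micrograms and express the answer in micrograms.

272.98 micrograms

In micrograms:
  9350 nanograms = 9350 × 10^-3 micrograms = 9.35
  2.44 micrograms → 2.44
  256000 nanograms = 256000 × 10^-3 micrograms = 256
  5.19 micrograms → 5.19
Sum: 9.35 + 2.44 + 256 + 5.19 = 272.98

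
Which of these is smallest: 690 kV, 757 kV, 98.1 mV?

690 kV = 690000 V
757 kV = 757000 V
98.1 mV = 0.0981 V

98.1 mV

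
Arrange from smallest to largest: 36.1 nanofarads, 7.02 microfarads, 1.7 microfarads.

36.1 nanofarads = 0.0000000361 farads
7.02 microfarads = 0.00000702 farads
1.7 microfarads = 0.0000017 farads

36.1 nanofarads < 1.7 microfarads < 7.02 microfarads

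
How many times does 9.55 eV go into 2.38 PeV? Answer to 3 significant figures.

249000000000000

(2.38 × 10^15) / (9.55) = 0.2492 × 10^15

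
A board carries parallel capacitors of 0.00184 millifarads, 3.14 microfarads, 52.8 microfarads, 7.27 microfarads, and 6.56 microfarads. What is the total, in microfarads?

71.61 microfarads

In microfarads:
  0.00184 millifarads = 0.00184e3 microfarads = 1.84
  3.14 microfarads → 3.14
  52.8 microfarads → 52.8
  7.27 microfarads → 7.27
  6.56 microfarads → 6.56
Sum: 1.84 + 3.14 + 52.8 + 7.27 + 6.56 = 71.61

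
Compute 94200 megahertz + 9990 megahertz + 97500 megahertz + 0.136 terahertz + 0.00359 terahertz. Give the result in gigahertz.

In gigahertz:
  94200 megahertz = 94200e-3 gigahertz = 94.2
  9990 megahertz = 9990e-3 gigahertz = 9.99
  97500 megahertz = 97500e-3 gigahertz = 97.5
  0.136 terahertz = 0.136e3 gigahertz = 136
  0.00359 terahertz = 0.00359e3 gigahertz = 3.59
Sum: 94.2 + 9.99 + 97.5 + 136 + 3.59 = 341.28

341.28 gigahertz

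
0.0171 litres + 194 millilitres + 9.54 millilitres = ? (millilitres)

220.64 millilitres

In millilitres:
  0.0171 litres = 0.0171 × 10^3 millilitres = 17.1
  194 millilitres → 194
  9.54 millilitres → 9.54
Sum: 17.1 + 194 + 9.54 = 220.64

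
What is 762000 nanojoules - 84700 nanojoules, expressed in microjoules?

677.3 microjoules

In microjoules:
  762000 nanojoules = 762000e-3 microjoules = 762
  84700 nanojoules = 84700e-3 microjoules = 84.7
Difference: 762 - 84.7 = 677.3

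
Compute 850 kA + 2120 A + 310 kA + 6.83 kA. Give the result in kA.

1168.95 kA

In kA:
  850 kA → 850
  2120 A = 2120 × 10^-3 kA = 2.12
  310 kA → 310
  6.83 kA → 6.83
Sum: 850 + 2.12 + 310 + 6.83 = 1168.95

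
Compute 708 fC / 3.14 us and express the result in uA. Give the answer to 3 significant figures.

0.225 uA

(708 × 10^-15) / (3.14 × 10^-6) = 225.48 × 10^-9 A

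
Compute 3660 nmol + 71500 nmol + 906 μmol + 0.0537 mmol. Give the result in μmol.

In μmol:
  3660 nmol = 3660e-3 μmol = 3.66
  71500 nmol = 71500e-3 μmol = 71.5
  906 μmol → 906
  0.0537 mmol = 0.0537e3 μmol = 53.7
Sum: 3.66 + 71.5 + 906 + 53.7 = 1034.86

1034.86 μmol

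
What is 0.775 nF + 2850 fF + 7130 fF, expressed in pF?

784.98 pF

In pF:
  0.775 nF = 0.775e3 pF = 775
  2850 fF = 2850e-3 pF = 2.85
  7130 fF = 7130e-3 pF = 7.13
Sum: 775 + 2.85 + 7.13 = 784.98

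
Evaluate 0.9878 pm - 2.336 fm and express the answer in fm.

985.464 fm

In fm:
  0.9878 pm = 0.9878 × 10^3 fm = 987.8
  2.336 fm → 2.336
Difference: 987.8 - 2.336 = 985.464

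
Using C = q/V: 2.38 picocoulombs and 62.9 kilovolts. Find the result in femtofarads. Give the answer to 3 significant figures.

0.0378 femtofarads

(2.38 × 10⁻¹²) / (62.9 × 10³) = 0.037838 × 10⁻¹⁵ F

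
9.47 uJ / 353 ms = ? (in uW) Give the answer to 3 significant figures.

(9.47 × 10⁻⁶) / (353 × 10⁻³) = 0.026827 × 10⁻³ W

26.8 uW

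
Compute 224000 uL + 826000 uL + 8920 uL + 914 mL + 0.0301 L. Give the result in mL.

In mL:
  224000 uL = 224000 × 10^-3 mL = 224
  826000 uL = 826000 × 10^-3 mL = 826
  8920 uL = 8920 × 10^-3 mL = 8.92
  914 mL → 914
  0.0301 L = 0.0301 × 10^3 mL = 30.1
Sum: 224 + 826 + 8.92 + 914 + 30.1 = 2003.02

2003.02 mL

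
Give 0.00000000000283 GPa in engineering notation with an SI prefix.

2.83 mPa

= 2.83e-3 Pa; 1e-3 is milli.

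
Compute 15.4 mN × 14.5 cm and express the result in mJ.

15.4 × 10⁻³ × 14.5 × 10⁻² = 223.3 × 10⁻⁵ J

2.233 mJ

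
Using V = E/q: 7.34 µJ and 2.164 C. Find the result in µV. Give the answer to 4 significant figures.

3.392 µV

(7.34 × 10⁻⁶) / (2.164) = 3.39187 × 10⁻⁶ V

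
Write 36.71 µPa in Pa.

micro = 1e-6, (no prefix) = 1e0; factor is 1e-6.
36.71 × 1e-6 = 0.00003671

0.00003671 Pa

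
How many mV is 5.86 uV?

micro = 1e-6, milli = 1e-3; factor is 1e-3.
5.86 × 1e-3 = 0.00586

0.00586 mV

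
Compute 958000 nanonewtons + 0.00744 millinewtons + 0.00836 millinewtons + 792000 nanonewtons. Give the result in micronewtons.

1765.8 micronewtons

In micronewtons:
  958000 nanonewtons = 958000e-3 micronewtons = 958
  0.00744 millinewtons = 0.00744e3 micronewtons = 7.44
  0.00836 millinewtons = 0.00836e3 micronewtons = 8.36
  792000 nanonewtons = 792000e-3 micronewtons = 792
Sum: 958 + 7.44 + 8.36 + 792 = 1765.8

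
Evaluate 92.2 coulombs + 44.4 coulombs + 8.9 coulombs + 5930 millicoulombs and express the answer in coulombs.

In coulombs:
  92.2 coulombs → 92.2
  44.4 coulombs → 44.4
  8.9 coulombs → 8.9
  5930 millicoulombs = 5930 × 10^-3 coulombs = 5.93
Sum: 92.2 + 44.4 + 8.9 + 5.93 = 151.43

151.43 coulombs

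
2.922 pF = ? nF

0.002922 nF

pico = 10⁻¹², nano = 10⁻⁹; factor is 10⁻³.
2.922 × 10⁻³ = 0.002922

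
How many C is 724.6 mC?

milli = 1e-3, (no prefix) = 1e0; factor is 1e-3.
724.6 × 1e-3 = 0.7246

0.7246 C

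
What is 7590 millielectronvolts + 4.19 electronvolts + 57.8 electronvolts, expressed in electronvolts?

69.58 electronvolts

In electronvolts:
  7590 millielectronvolts = 7590e-3 electronvolts = 7.59
  4.19 electronvolts → 4.19
  57.8 electronvolts → 57.8
Sum: 7.59 + 4.19 + 57.8 = 69.58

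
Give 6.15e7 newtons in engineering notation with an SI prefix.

61.5 meganewtons

= 61.5e6 newtons; 1e6 is mega.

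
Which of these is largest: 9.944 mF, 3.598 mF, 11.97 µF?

9.944 mF

9.944 mF = 0.009944 F
3.598 mF = 0.003598 F
11.97 µF = 0.00001197 F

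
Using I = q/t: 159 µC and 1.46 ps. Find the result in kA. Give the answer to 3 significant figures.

(159 × 10^-6) / (1.46 × 10^-12) = 108.9 × 10^6 A

109000 kA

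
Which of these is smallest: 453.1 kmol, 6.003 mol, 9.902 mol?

6.003 mol

453.1 kmol = 453100 mol
6.003 mol = 6.003 mol
9.902 mol = 9.902 mol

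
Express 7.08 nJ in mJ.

0.00000708 mJ

nano = 10⁻⁹, milli = 10⁻³; factor is 10⁻⁶.
7.08 × 10⁻⁶ = 0.00000708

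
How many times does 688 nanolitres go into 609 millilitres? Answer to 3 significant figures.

(609 × 10⁻³) / (688 × 10⁻⁹) = 0.8852 × 10⁶

885000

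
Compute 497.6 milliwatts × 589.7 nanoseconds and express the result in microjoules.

497.6 × 10^-3 × 589.7 × 10^-9 = 293434.72 × 10^-12 J

0.29343472 microjoules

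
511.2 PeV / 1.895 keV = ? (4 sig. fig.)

269800000000000

(511.2 × 10^15) / (1.895 × 10^3) = 269.76 × 10^12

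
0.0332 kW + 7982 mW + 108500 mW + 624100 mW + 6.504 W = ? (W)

In W:
  0.0332 kW = 0.0332 × 10³ W = 33.2
  7982 mW = 7982 × 10⁻³ W = 7.982
  108500 mW = 108500 × 10⁻³ W = 108.5
  624100 mW = 624100 × 10⁻³ W = 624.1
  6.504 W → 6.504
Sum: 33.2 + 7.982 + 108.5 + 624.1 + 6.504 = 780.286

780.286 W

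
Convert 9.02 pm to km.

0.00000000000000902 km

pico = 10^-12, kilo = 10^3; factor is 10^-15.
9.02 × 10^-15 = 0.00000000000000902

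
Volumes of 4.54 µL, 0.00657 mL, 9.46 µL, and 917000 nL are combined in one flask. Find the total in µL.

In µL:
  4.54 µL → 4.54
  0.00657 mL = 0.00657 × 10³ µL = 6.57
  9.46 µL → 9.46
  917000 nL = 917000 × 10⁻³ µL = 917
Sum: 4.54 + 6.57 + 9.46 + 917 = 937.57

937.57 µL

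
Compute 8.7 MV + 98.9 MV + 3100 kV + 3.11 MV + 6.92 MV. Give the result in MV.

In MV:
  8.7 MV → 8.7
  98.9 MV → 98.9
  3100 kV = 3100e-3 MV = 3.1
  3.11 MV → 3.11
  6.92 MV → 6.92
Sum: 8.7 + 98.9 + 3.1 + 3.11 + 6.92 = 120.73

120.73 MV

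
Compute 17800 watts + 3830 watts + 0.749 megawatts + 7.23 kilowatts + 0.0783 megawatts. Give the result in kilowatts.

In kilowatts:
  17800 watts = 17800e-3 kilowatts = 17.8
  3830 watts = 3830e-3 kilowatts = 3.83
  0.749 megawatts = 0.749e3 kilowatts = 749
  7.23 kilowatts → 7.23
  0.0783 megawatts = 0.0783e3 kilowatts = 78.3
Sum: 17.8 + 3.83 + 749 + 7.23 + 78.3 = 856.16

856.16 kilowatts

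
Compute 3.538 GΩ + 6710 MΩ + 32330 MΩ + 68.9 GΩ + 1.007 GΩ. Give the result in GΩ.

112.485 GΩ

In GΩ:
  3.538 GΩ → 3.538
  6710 MΩ = 6710e-3 GΩ = 6.71
  32330 MΩ = 32330e-3 GΩ = 32.33
  68.9 GΩ → 68.9
  1.007 GΩ → 1.007
Sum: 3.538 + 6.71 + 32.33 + 68.9 + 1.007 = 112.485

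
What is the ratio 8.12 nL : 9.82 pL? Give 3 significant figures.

827

(8.12 × 10⁻⁹) / (9.82 × 10⁻¹²) = 0.8269 × 10³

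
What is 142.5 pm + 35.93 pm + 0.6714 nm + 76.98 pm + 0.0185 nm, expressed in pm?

In pm:
  142.5 pm → 142.5
  35.93 pm → 35.93
  0.6714 nm = 0.6714 × 10^3 pm = 671.4
  76.98 pm → 76.98
  0.0185 nm = 0.0185 × 10^3 pm = 18.5
Sum: 142.5 + 35.93 + 671.4 + 76.98 + 18.5 = 945.31

945.31 pm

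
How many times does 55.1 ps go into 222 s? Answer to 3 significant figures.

4030000000000

(222) / (55.1e-12) = 4.029e12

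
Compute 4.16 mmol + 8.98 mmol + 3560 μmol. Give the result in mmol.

16.7 mmol

In mmol:
  4.16 mmol → 4.16
  8.98 mmol → 8.98
  3560 μmol = 3560e-3 mmol = 3.56
Sum: 4.16 + 8.98 + 3.56 = 16.7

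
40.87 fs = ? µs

0.00000004087 µs

femto = 10⁻¹⁵, micro = 10⁻⁶; factor is 10⁻⁹.
40.87 × 10⁻⁹ = 0.00000004087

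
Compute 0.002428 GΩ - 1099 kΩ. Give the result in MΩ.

In MΩ:
  0.002428 GΩ = 0.002428e3 MΩ = 2.428
  1099 kΩ = 1099e-3 MΩ = 1.099
Difference: 2.428 - 1.099 = 1.329

1.329 MΩ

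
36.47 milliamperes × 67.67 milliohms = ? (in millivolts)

2.4679249 millivolts

36.47e-3 × 67.67e-3 = 2467.9249e-6 V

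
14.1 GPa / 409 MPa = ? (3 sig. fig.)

34.5

(14.1e9) / (409e6) = 0.03447e3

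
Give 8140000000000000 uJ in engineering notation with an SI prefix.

= 8.14 × 10^9 J; 10^9 is giga.

8.14 GJ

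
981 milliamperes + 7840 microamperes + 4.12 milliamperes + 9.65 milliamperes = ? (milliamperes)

In milliamperes:
  981 milliamperes → 981
  7840 microamperes = 7840 × 10⁻³ milliamperes = 7.84
  4.12 milliamperes → 4.12
  9.65 milliamperes → 9.65
Sum: 981 + 7.84 + 4.12 + 9.65 = 1002.61

1002.61 milliamperes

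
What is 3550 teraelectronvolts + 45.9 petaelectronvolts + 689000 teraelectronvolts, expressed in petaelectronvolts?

In petaelectronvolts:
  3550 teraelectronvolts = 3550 × 10⁻³ petaelectronvolts = 3.55
  45.9 petaelectronvolts → 45.9
  689000 teraelectronvolts = 689000 × 10⁻³ petaelectronvolts = 689
Sum: 3.55 + 45.9 + 689 = 738.45

738.45 petaelectronvolts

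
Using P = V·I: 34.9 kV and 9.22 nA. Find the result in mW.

0.321778 mW

34.9 × 10³ × 9.22 × 10⁻⁹ = 321.778 × 10⁻⁶ W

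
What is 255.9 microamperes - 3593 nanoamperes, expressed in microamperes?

In microamperes:
  255.9 microamperes → 255.9
  3593 nanoamperes = 3593 × 10⁻³ microamperes = 3.593
Difference: 255.9 - 3.593 = 252.307

252.307 microamperes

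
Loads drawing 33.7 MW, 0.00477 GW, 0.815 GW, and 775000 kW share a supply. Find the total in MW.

In MW:
  33.7 MW → 33.7
  0.00477 GW = 0.00477 × 10^3 MW = 4.77
  0.815 GW = 0.815 × 10^3 MW = 815
  775000 kW = 775000 × 10^-3 MW = 775
Sum: 33.7 + 4.77 + 815 + 775 = 1628.47

1628.47 MW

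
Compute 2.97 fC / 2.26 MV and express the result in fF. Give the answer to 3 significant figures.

(2.97e-15) / (2.26e6) = 1.3142e-21 F

0.00000131 fF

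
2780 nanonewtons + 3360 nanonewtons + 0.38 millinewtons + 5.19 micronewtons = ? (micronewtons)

391.33 micronewtons

In micronewtons:
  2780 nanonewtons = 2780e-3 micronewtons = 2.78
  3360 nanonewtons = 3360e-3 micronewtons = 3.36
  0.38 millinewtons = 0.38e3 micronewtons = 380
  5.19 micronewtons → 5.19
Sum: 2.78 + 3.36 + 380 + 5.19 = 391.33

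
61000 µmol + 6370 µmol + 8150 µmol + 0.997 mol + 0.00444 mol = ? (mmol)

In mmol:
  61000 µmol = 61000 × 10^-3 mmol = 61
  6370 µmol = 6370 × 10^-3 mmol = 6.37
  8150 µmol = 8150 × 10^-3 mmol = 8.15
  0.997 mol = 0.997 × 10^3 mmol = 997
  0.00444 mol = 0.00444 × 10^3 mmol = 4.44
Sum: 61 + 6.37 + 8.15 + 997 + 4.44 = 1076.96

1076.96 mmol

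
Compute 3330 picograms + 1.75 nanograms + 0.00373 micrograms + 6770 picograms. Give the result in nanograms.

In nanograms:
  3330 picograms = 3330 × 10^-3 nanograms = 3.33
  1.75 nanograms → 1.75
  0.00373 micrograms = 0.00373 × 10^3 nanograms = 3.73
  6770 picograms = 6770 × 10^-3 nanograms = 6.77
Sum: 3.33 + 1.75 + 3.73 + 6.77 = 15.58

15.58 nanograms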